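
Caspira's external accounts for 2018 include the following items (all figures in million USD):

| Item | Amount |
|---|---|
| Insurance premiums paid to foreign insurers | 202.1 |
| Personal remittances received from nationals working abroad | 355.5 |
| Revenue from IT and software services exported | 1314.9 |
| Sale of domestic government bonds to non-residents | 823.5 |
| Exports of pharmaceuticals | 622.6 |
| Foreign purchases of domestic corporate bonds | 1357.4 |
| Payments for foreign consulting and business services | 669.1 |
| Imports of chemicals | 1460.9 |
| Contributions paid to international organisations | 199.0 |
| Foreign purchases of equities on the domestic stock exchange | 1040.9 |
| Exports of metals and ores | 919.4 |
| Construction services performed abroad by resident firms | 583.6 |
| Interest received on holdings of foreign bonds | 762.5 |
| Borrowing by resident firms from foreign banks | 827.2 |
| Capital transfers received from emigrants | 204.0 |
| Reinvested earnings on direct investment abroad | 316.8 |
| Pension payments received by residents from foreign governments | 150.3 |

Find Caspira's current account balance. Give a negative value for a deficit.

2494.5

Goods: 622.6 - 1460.9 + 919.4 = 81.1
Services: 583.6 - 669.1 - 202.1 + 1314.9 = 1027.3
Primary income: 316.8 + 762.5 = 1079.3
Secondary income: -199.0 + 150.3 + 355.5 = 306.8
Current account = 81.1 + 1027.3 + 1079.3 + 306.8 = 2494.5
(Excluded from the current account — financial account: sale of domestic government bonds to non-residents 823.5, foreign purchases of domestic corporate bonds 1357.4, foreign purchases of equities on the domestic stock exchange 1040.9, borrowing by resident firms from foreign banks 827.2; capital account: capital transfers received from emigrants 204.0.)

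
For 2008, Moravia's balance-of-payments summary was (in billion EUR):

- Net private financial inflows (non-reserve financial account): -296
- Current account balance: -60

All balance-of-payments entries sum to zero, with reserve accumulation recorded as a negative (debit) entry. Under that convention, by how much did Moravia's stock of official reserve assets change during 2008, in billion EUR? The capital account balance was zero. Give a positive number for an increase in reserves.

-356

Official reserve transactions balance = -((-60) + (-296)) = 356
An accumulation of reserves is recorded as a debit (negative entry), so the change in the stock of reserves is the negative of that balance.
Change in official reserves = -(356) = -356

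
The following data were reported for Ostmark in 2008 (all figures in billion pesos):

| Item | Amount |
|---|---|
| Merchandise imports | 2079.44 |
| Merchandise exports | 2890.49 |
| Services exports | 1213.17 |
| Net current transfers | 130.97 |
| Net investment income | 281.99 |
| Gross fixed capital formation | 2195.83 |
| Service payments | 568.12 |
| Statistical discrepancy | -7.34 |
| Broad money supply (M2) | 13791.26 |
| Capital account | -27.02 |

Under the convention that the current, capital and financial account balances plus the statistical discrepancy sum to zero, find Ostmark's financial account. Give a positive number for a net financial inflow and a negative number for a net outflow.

-1834.70

Goods balance = 2890.49 - 2079.44 = 811.05
Services balance = 1213.17 - 568.12 = 645.05
Trade balance (goods + services) = 811.05 + 645.05 = 1456.10
Net primary income = 281.99
Net secondary income = 130.97
Current account = 1456.10 + 281.99 + 130.97 = 1869.06
Financial account = -(1869.06 + (-27.02) + (-7.34)) = -1834.70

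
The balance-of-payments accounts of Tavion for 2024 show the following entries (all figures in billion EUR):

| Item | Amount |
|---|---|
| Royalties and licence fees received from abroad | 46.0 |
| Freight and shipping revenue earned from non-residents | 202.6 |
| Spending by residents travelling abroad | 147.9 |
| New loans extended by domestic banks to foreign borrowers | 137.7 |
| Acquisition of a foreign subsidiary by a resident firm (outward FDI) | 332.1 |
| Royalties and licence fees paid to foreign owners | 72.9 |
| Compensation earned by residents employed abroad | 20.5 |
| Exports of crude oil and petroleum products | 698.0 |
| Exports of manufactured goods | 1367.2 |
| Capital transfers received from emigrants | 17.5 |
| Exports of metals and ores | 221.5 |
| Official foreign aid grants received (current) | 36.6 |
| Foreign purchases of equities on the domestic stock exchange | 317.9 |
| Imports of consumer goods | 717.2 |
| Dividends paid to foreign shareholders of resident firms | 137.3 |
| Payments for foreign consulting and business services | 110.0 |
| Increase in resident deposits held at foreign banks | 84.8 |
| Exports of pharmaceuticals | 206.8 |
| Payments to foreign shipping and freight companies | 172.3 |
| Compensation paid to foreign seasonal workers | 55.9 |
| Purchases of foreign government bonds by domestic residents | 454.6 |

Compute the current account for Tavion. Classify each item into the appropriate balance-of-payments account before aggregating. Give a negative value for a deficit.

1385.7

Goods: 221.5 + 698.0 - 717.2 + 206.8 + 1367.2 = 1776.3
Services: -172.3 + 46.0 + 202.6 - 72.9 - 110.0 - 147.9 = -254.5
Primary income: -137.3 + 20.5 - 55.9 = -172.7
Secondary income: 36.6
Current account = 1776.3 + (-254.5) + (-172.7) + 36.6 = 1385.7
(Excluded from the current account — financial account: new loans extended by domestic banks to foreign borrowers 137.7, acquisition of a foreign subsidiary by a resident firm (outward FDI) 332.1, foreign purchases of equities on the domestic stock exchange 317.9, increase in resident deposits held at foreign banks 84.8, purchases of foreign government bonds by domestic residents 454.6; capital account: capital transfers received from emigrants 17.5.)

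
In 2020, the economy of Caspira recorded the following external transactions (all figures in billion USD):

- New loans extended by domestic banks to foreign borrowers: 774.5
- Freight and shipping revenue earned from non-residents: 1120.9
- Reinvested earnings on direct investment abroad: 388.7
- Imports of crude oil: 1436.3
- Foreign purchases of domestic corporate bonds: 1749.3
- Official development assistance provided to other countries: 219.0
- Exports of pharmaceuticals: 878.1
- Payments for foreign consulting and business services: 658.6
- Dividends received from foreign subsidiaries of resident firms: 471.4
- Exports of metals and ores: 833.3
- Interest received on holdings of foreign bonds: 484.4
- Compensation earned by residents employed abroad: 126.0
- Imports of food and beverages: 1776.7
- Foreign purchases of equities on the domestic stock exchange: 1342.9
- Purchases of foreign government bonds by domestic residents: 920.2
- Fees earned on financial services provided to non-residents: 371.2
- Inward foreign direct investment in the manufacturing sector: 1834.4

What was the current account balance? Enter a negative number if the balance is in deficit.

583.4

Goods: 833.3 - 1776.7 + 878.1 - 1436.3 = -1501.6
Services: -658.6 + 371.2 + 1120.9 = 833.5
Primary income: 484.4 + 388.7 + 471.4 + 126.0 = 1470.5
Secondary income: -219.0
Current account = (-1501.6) + 833.5 + 1470.5 + (-219.0) = 583.4
(Excluded from the current account — financial account: new loans extended by domestic banks to foreign borrowers 774.5, foreign purchases of domestic corporate bonds 1749.3, foreign purchases of equities on the domestic stock exchange 1342.9, purchases of foreign government bonds by domestic residents 920.2, inward foreign direct investment in the manufacturing sector 1834.4.)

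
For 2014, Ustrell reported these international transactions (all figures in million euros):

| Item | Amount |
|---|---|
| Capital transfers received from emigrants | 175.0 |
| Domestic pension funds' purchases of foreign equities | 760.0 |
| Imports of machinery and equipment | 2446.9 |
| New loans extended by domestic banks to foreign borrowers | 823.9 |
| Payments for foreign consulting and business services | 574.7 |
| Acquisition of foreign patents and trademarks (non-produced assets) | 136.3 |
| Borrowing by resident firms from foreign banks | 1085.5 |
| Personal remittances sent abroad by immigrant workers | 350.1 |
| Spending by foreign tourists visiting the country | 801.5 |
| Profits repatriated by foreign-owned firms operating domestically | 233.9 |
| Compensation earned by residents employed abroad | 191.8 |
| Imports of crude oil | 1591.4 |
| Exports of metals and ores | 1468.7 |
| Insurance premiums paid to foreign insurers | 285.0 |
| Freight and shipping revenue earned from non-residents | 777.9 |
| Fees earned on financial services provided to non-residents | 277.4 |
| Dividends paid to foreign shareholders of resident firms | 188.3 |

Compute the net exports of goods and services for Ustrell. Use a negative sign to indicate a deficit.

-1572.5

Goods: -2446.9 - 1591.4 + 1468.7 = -2569.6
Services: -285.0 + 801.5 + 277.4 + 777.9 - 574.7 = 997.1
Trade balance = -2569.6 + 997.1 = -1572.5
(Excluded from the trade balance — capital account: capital transfers received from emigrants 175.0, acquisition of foreign patents and trademarks (non-produced assets) 136.3; financial account: domestic pension funds' purchases of foreign equities 760.0, new loans extended by domestic banks to foreign borrowers 823.9, borrowing by resident firms from foreign banks 1085.5; secondary income: personal remittances sent abroad by immigrant workers 350.1; primary income: profits repatriated by foreign-owned firms operating domestically 233.9, compensation earned by residents employed abroad 191.8, dividends paid to foreign shareholders of resident firms 188.3.)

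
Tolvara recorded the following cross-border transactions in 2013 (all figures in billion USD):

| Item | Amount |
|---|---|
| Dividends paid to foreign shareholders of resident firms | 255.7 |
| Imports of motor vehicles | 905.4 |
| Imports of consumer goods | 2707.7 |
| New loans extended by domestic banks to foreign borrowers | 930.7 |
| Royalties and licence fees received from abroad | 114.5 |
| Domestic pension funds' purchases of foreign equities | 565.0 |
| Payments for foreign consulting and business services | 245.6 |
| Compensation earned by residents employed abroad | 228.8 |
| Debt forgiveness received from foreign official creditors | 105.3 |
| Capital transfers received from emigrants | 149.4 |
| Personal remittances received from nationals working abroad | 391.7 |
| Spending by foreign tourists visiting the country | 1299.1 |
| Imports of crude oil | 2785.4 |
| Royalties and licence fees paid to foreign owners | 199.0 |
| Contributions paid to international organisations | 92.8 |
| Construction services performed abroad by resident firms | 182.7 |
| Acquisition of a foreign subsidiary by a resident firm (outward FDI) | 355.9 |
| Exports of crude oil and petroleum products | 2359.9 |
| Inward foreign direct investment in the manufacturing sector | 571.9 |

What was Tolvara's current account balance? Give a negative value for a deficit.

Goods: -905.4 - 2707.7 - 2785.4 + 2359.9 = -4038.6
Services: 114.5 + 1299.1 - 199.0 + 182.7 - 245.6 = 1151.7
Primary income: -255.7 + 228.8 = -26.9
Secondary income: -92.8 + 391.7 = 298.9
Current account = (-4038.6) + 1151.7 + (-26.9) + 298.9 = -2614.9
(Excluded from the current account — financial account: new loans extended by domestic banks to foreign borrowers 930.7, domestic pension funds' purchases of foreign equities 565.0, acquisition of a foreign subsidiary by a resident firm (outward FDI) 355.9, inward foreign direct investment in the manufacturing sector 571.9; capital account: debt forgiveness received from foreign official creditors 105.3, capital transfers received from emigrants 149.4.)

-2614.9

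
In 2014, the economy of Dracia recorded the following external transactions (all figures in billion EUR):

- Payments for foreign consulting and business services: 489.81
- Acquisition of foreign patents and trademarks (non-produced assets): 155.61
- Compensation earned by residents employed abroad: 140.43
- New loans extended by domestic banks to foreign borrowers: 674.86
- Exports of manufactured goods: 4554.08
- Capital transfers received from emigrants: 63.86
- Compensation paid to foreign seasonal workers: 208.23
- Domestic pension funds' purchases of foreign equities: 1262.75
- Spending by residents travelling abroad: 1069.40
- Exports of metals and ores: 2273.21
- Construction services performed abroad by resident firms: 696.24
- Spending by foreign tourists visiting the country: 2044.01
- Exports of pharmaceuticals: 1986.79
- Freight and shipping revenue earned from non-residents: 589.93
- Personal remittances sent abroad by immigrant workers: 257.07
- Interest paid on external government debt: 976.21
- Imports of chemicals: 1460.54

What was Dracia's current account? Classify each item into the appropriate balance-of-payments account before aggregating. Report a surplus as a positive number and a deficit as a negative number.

7823.43

Goods: 1986.79 + 2273.21 + 4554.08 - 1460.54 = 7353.54
Services: -489.81 - 1069.40 + 2044.01 + 589.93 + 696.24 = 1770.97
Primary income: -976.21 + 140.43 - 208.23 = -1044.01
Secondary income: -257.07
Current account = 7353.54 + 1770.97 + (-1044.01) + (-257.07) = 7823.43
(Excluded from the current account — capital account: acquisition of foreign patents and trademarks (non-produced assets) 155.61, capital transfers received from emigrants 63.86; financial account: new loans extended by domestic banks to foreign borrowers 674.86, domestic pension funds' purchases of foreign equities 1262.75.)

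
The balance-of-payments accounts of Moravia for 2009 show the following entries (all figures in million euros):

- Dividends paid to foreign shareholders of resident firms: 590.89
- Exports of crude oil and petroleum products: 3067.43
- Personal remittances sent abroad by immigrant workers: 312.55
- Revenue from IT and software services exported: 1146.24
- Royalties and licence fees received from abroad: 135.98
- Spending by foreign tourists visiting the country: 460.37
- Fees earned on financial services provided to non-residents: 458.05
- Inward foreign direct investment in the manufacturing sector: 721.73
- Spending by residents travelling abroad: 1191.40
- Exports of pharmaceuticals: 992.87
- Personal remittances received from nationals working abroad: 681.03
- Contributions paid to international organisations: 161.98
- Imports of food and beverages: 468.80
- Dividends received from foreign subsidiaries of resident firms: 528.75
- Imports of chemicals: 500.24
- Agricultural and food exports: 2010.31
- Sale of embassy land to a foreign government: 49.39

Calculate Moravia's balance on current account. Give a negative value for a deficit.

Goods: -468.80 - 500.24 + 3067.43 + 992.87 + 2010.31 = 5101.57
Services: -1191.40 + 458.05 + 135.98 + 460.37 + 1146.24 = 1009.24
Primary income: -590.89 + 528.75 = -62.14
Secondary income: 681.03 - 312.55 - 161.98 = 206.50
Current account = 5101.57 + 1009.24 + (-62.14) + 206.50 = 6255.17
(Excluded from the current account — financial account: inward foreign direct investment in the manufacturing sector 721.73; capital account: sale of embassy land to a foreign government 49.39.)

6255.17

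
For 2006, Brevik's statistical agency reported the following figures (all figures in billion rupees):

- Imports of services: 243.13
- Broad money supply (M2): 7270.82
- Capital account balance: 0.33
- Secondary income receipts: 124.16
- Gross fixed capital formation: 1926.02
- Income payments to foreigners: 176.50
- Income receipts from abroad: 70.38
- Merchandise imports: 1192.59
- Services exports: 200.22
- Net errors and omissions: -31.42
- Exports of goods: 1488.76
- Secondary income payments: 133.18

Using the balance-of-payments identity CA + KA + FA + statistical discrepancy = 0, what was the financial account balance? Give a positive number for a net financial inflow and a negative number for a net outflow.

-107.03

Goods balance = 1488.76 - 1192.59 = 296.17
Services balance = 200.22 - 243.13 = -42.91
Trade balance (goods + services) = 296.17 + (-42.91) = 253.26
Net primary income = 70.38 - 176.50 = -106.12
Net secondary income = 124.16 - 133.18 = -9.02
Current account = 253.26 + (-106.12) + (-9.02) = 138.12
Financial account = -(138.12 + 0.33 + (-31.42)) = -107.03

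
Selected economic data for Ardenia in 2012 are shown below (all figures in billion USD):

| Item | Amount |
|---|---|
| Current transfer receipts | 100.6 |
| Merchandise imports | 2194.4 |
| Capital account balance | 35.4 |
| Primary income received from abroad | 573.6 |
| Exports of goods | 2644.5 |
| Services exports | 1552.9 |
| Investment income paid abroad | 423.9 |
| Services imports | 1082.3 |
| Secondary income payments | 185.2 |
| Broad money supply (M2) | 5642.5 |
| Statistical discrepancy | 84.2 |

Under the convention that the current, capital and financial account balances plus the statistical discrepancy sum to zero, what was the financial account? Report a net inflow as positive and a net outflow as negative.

-1105.4

Goods balance = 2644.5 - 2194.4 = 450.1
Services balance = 1552.9 - 1082.3 = 470.6
Trade balance (goods + services) = 450.1 + 470.6 = 920.7
Net primary income = 573.6 - 423.9 = 149.7
Net secondary income = 100.6 - 185.2 = -84.6
Current account = 920.7 + 149.7 + (-84.6) = 985.8
Financial account = -(985.8 + 35.4 + 84.2) = -1105.4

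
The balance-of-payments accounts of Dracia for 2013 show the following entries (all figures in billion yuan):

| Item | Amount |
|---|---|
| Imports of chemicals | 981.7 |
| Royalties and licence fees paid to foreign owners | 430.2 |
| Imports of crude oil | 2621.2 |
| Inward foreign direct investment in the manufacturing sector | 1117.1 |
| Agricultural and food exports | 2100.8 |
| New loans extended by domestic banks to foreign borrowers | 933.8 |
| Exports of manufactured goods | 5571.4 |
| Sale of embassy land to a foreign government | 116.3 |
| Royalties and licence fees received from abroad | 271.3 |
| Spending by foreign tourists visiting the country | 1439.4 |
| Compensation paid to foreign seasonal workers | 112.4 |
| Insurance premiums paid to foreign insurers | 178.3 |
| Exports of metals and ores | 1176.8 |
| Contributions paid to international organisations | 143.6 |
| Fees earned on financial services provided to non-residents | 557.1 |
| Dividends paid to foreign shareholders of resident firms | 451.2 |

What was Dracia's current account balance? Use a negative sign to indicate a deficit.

6198.2

Goods: 5571.4 + 1176.8 - 981.7 + 2100.8 - 2621.2 = 5246.1
Services: 557.1 - 178.3 + 271.3 + 1439.4 - 430.2 = 1659.3
Primary income: -112.4 - 451.2 = -563.6
Secondary income: -143.6
Current account = 5246.1 + 1659.3 + (-563.6) + (-143.6) = 6198.2
(Excluded from the current account — financial account: inward foreign direct investment in the manufacturing sector 1117.1, new loans extended by domestic banks to foreign borrowers 933.8; capital account: sale of embassy land to a foreign government 116.3.)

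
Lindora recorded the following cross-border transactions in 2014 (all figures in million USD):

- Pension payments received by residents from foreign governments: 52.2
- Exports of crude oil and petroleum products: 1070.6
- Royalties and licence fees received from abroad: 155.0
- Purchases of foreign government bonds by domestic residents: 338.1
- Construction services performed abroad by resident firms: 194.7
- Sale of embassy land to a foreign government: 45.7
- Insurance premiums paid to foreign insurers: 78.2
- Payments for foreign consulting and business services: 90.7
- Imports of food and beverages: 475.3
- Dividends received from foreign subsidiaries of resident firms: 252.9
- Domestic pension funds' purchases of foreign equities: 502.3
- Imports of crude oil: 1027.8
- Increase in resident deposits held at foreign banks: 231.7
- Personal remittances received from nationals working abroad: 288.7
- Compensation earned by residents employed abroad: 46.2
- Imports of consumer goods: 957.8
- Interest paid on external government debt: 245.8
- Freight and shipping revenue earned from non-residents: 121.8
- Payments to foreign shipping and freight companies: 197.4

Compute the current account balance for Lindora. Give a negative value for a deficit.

-890.9

Goods: -1027.8 - 957.8 - 475.3 + 1070.6 = -1390.3
Services: -90.7 + 155.0 - 197.4 + 121.8 - 78.2 + 194.7 = 105.2
Primary income: -245.8 + 46.2 + 252.9 = 53.3
Secondary income: 288.7 + 52.2 = 340.9
Current account = (-1390.3) + 105.2 + 53.3 + 340.9 = -890.9
(Excluded from the current account — financial account: purchases of foreign government bonds by domestic residents 338.1, domestic pension funds' purchases of foreign equities 502.3, increase in resident deposits held at foreign banks 231.7; capital account: sale of embassy land to a foreign government 45.7.)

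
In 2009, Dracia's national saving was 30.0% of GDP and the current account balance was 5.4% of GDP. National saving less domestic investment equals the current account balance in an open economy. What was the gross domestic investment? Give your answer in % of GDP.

24.6

I = S - CA = 30.0 - 5.4 = 24.6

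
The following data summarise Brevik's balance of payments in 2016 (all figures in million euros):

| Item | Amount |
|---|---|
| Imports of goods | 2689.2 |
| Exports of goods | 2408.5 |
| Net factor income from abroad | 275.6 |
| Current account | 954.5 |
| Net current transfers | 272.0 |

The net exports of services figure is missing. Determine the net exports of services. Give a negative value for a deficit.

Current account = goods balance + services balance + net primary income + net secondary income
Sum of the known components = 266.9
Net exports of services = CA - (known components) = 954.5 - 266.9 = 687.6

687.6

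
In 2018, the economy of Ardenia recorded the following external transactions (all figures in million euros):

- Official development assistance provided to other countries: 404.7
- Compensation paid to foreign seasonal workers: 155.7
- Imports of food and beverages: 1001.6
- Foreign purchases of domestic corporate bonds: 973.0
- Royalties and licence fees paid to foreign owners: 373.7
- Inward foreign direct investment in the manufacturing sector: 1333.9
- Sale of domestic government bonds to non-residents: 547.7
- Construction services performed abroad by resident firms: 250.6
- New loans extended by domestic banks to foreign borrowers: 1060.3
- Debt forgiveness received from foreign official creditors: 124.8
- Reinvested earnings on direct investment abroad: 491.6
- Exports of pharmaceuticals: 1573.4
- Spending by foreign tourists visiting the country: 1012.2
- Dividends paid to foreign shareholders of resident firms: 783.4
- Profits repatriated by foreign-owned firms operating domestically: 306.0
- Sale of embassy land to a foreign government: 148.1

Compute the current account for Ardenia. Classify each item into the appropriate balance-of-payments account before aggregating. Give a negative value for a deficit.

Goods: 1573.4 - 1001.6 = 571.8
Services: -373.7 + 250.6 + 1012.2 = 889.1
Primary income: -155.7 - 306.0 - 783.4 + 491.6 = -753.5
Secondary income: -404.7
Current account = 571.8 + 889.1 + (-753.5) + (-404.7) = 302.7
(Excluded from the current account — financial account: foreign purchases of domestic corporate bonds 973.0, inward foreign direct investment in the manufacturing sector 1333.9, sale of domestic government bonds to non-residents 547.7, new loans extended by domestic banks to foreign borrowers 1060.3; capital account: debt forgiveness received from foreign official creditors 124.8, sale of embassy land to a foreign government 148.1.)

302.7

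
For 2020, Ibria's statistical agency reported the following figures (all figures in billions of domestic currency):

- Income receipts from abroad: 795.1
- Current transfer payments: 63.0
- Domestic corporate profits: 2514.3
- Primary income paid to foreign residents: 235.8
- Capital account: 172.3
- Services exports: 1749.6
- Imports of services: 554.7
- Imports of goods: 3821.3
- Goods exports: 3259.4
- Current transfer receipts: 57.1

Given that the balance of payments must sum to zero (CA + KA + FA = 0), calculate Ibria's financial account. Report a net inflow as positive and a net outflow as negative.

Goods balance = 3259.4 - 3821.3 = -561.9
Services balance = 1749.6 - 554.7 = 1194.9
Trade balance (goods + services) = -561.9 + 1194.9 = 633.0
Net primary income = 795.1 - 235.8 = 559.3
Net secondary income = 57.1 - 63.0 = -5.9
Current account = 633.0 + 559.3 + (-5.9) = 1186.4
Financial account = -(1186.4 + 172.3) = -1358.7

-1358.7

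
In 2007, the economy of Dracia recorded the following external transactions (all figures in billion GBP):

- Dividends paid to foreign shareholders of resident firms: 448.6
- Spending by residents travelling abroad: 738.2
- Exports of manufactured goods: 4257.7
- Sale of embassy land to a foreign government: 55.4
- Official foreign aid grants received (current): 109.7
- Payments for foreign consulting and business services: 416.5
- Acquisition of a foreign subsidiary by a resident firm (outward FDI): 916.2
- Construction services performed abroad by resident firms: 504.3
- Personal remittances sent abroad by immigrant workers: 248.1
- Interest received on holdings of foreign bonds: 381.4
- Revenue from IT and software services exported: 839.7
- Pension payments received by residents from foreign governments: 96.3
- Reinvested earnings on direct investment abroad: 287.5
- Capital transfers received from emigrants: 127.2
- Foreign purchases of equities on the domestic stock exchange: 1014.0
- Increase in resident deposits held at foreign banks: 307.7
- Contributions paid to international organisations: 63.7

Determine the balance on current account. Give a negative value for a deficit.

Goods: 4257.7
Services: -738.2 + 839.7 - 416.5 + 504.3 = 189.3
Primary income: 381.4 - 448.6 + 287.5 = 220.3
Secondary income: 109.7 - 248.1 - 63.7 + 96.3 = -105.8
Current account = 4257.7 + 189.3 + 220.3 + (-105.8) = 4561.5
(Excluded from the current account — capital account: sale of embassy land to a foreign government 55.4, capital transfers received from emigrants 127.2; financial account: acquisition of a foreign subsidiary by a resident firm (outward FDI) 916.2, foreign purchases of equities on the domestic stock exchange 1014.0, increase in resident deposits held at foreign banks 307.7.)

4561.5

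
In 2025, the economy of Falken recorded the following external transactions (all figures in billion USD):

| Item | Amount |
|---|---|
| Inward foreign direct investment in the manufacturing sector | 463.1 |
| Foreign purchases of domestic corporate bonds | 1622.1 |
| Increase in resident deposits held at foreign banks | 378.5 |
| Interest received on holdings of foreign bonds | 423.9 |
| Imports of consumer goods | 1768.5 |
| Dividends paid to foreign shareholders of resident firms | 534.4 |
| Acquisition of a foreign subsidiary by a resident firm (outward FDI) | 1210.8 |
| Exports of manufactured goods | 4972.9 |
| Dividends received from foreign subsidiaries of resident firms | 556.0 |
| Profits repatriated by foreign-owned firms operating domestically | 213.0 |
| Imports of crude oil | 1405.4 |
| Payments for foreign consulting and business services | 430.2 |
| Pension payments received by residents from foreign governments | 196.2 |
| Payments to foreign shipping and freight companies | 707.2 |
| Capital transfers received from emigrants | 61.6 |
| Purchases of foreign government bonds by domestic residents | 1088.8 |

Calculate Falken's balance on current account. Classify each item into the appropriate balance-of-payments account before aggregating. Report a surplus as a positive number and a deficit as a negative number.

1090.3

Goods: -1405.4 + 4972.9 - 1768.5 = 1799.0
Services: -707.2 - 430.2 = -1137.4
Primary income: 556.0 - 534.4 - 213.0 + 423.9 = 232.5
Secondary income: 196.2
Current account = 1799.0 + (-1137.4) + 232.5 + 196.2 = 1090.3
(Excluded from the current account — financial account: inward foreign direct investment in the manufacturing sector 463.1, foreign purchases of domestic corporate bonds 1622.1, increase in resident deposits held at foreign banks 378.5, acquisition of a foreign subsidiary by a resident firm (outward FDI) 1210.8, purchases of foreign government bonds by domestic residents 1088.8; capital account: capital transfers received from emigrants 61.6.)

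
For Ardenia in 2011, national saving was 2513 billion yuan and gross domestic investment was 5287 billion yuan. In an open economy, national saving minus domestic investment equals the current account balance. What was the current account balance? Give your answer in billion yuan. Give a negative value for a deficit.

-2774

CA = S - I = 2513 - 5287 = -2774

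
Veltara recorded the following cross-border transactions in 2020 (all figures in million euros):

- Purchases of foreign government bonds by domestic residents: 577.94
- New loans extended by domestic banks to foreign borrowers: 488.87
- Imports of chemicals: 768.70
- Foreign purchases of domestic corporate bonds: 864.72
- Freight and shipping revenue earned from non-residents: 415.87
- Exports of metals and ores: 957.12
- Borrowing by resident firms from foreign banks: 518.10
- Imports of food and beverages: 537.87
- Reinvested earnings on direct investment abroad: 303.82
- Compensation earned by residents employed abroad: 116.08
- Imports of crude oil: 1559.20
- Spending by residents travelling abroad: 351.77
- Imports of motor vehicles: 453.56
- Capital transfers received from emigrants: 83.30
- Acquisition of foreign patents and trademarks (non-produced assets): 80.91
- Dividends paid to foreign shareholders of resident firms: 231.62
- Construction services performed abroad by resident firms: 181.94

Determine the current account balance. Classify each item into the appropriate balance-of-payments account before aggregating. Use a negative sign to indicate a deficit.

-1927.89

Goods: -453.56 + 957.12 - 1559.20 - 768.70 - 537.87 = -2362.21
Services: -351.77 + 415.87 + 181.94 = 246.04
Primary income: -231.62 + 116.08 + 303.82 = 188.28
Current account = (-2362.21) + 246.04 + 188.28 = -1927.89
(Excluded from the current account — financial account: purchases of foreign government bonds by domestic residents 577.94, new loans extended by domestic banks to foreign borrowers 488.87, foreign purchases of domestic corporate bonds 864.72, borrowing by resident firms from foreign banks 518.10; capital account: capital transfers received from emigrants 83.30, acquisition of foreign patents and trademarks (non-produced assets) 80.91.)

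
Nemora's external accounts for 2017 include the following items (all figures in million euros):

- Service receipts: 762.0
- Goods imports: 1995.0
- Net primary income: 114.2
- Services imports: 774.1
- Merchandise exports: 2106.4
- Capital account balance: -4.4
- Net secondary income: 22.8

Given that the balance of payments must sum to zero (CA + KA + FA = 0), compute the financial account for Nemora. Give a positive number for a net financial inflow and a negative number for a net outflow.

-231.9

Goods balance = 2106.4 - 1995.0 = 111.4
Services balance = 762.0 - 774.1 = -12.1
Trade balance (goods + services) = 111.4 + (-12.1) = 99.3
Net primary income = 114.2
Net secondary income = 22.8
Current account = 99.3 + 114.2 + 22.8 = 236.3
Financial account = -(236.3 + (-4.4)) = -231.9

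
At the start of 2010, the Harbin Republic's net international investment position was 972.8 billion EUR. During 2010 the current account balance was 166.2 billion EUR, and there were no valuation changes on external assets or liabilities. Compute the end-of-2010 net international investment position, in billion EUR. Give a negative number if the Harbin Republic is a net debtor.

With no valuation effects, change in NIIP = current account = 166.2
End-of-year NIIP = 972.8 + 166.2 = 1139.0

1139.0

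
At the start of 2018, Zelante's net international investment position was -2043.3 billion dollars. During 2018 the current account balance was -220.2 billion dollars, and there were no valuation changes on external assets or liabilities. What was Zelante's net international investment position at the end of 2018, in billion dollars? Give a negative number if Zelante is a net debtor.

-2263.5

With no valuation effects, change in NIIP = current account = -220.2
End-of-year NIIP = -2043.3 + (-220.2) = -2263.5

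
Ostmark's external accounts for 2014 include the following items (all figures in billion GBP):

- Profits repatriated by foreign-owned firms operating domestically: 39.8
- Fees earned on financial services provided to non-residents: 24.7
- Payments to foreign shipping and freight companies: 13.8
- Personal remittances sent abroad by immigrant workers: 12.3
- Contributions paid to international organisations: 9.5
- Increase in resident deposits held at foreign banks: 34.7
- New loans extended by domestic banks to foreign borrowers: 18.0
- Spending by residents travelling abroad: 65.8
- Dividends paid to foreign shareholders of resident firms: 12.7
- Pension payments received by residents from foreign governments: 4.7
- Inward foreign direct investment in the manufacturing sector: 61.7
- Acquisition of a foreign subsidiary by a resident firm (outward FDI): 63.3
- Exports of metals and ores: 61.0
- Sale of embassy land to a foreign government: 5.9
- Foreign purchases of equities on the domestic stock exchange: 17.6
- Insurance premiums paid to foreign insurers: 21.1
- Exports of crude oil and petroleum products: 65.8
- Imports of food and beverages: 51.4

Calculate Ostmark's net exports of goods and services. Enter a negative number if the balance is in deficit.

Goods: -51.4 + 61.0 + 65.8 = 75.4
Services: -21.1 - 65.8 + 24.7 - 13.8 = -76.0
Trade balance = 75.4 + (-76.0) = -0.6
(Excluded from the trade balance — primary income: profits repatriated by foreign-owned firms operating domestically 39.8, dividends paid to foreign shareholders of resident firms 12.7; secondary income: personal remittances sent abroad by immigrant workers 12.3, contributions paid to international organisations 9.5, pension payments received by residents from foreign governments 4.7; financial account: increase in resident deposits held at foreign banks 34.7, new loans extended by domestic banks to foreign borrowers 18.0, inward foreign direct investment in the manufacturing sector 61.7, acquisition of a foreign subsidiary by a resident firm (outward FDI) 63.3, foreign purchases of equities on the domestic stock exchange 17.6; capital account: sale of embassy land to a foreign government 5.9.)

-0.6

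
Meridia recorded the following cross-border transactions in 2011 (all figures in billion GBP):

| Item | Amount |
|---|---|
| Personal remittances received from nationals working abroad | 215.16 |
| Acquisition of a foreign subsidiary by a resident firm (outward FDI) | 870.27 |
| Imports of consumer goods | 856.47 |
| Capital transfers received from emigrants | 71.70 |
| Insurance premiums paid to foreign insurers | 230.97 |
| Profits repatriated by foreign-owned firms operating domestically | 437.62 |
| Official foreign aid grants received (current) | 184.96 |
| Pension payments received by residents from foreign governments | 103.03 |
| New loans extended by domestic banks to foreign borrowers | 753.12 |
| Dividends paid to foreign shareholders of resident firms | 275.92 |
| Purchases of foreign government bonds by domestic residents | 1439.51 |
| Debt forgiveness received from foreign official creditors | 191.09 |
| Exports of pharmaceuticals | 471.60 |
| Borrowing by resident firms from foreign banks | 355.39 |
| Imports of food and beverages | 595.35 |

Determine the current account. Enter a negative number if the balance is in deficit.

-1421.58

Goods: -856.47 - 595.35 + 471.60 = -980.22
Services: -230.97
Primary income: -275.92 - 437.62 = -713.54
Secondary income: 215.16 + 103.03 + 184.96 = 503.15
Current account = (-980.22) + (-230.97) + (-713.54) + 503.15 = -1421.58
(Excluded from the current account — financial account: acquisition of a foreign subsidiary by a resident firm (outward FDI) 870.27, new loans extended by domestic banks to foreign borrowers 753.12, purchases of foreign government bonds by domestic residents 1439.51, borrowing by resident firms from foreign banks 355.39; capital account: capital transfers received from emigrants 71.70, debt forgiveness received from foreign official creditors 191.09.)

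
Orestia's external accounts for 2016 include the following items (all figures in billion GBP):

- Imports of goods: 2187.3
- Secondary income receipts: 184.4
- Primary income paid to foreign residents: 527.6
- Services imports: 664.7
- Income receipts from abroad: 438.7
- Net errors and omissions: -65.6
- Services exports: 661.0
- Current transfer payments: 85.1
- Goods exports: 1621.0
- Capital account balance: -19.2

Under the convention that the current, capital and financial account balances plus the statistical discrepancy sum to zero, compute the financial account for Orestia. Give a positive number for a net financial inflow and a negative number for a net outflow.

644.4

Goods balance = 1621.0 - 2187.3 = -566.3
Services balance = 661.0 - 664.7 = -3.7
Trade balance (goods + services) = -566.3 + (-3.7) = -570.0
Net primary income = 438.7 - 527.6 = -88.9
Net secondary income = 184.4 - 85.1 = 99.3
Current account = -570.0 + (-88.9) + 99.3 = -559.6
Financial account = -(-559.6 + (-19.2) + (-65.6)) = 644.4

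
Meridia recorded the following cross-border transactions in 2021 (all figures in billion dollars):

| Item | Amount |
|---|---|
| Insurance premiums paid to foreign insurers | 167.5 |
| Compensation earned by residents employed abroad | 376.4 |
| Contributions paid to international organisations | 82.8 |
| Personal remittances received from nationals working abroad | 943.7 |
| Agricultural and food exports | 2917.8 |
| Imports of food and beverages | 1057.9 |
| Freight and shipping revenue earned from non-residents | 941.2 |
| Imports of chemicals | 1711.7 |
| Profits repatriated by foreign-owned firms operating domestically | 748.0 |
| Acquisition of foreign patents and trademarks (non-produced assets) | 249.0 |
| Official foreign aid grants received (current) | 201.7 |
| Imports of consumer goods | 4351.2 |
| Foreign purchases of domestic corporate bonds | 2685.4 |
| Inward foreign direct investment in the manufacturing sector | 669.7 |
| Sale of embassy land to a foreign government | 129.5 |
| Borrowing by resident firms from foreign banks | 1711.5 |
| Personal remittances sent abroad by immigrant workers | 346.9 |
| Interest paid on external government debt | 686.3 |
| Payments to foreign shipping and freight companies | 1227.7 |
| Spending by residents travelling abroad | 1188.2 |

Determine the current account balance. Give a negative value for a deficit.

-6187.4

Goods: 2917.8 - 4351.2 - 1057.9 - 1711.7 = -4203.0
Services: -167.5 + 941.2 - 1227.7 - 1188.2 = -1642.2
Primary income: -748.0 + 376.4 - 686.3 = -1057.9
Secondary income: -346.9 - 82.8 + 943.7 + 201.7 = 715.7
Current account = (-4203.0) + (-1642.2) + (-1057.9) + 715.7 = -6187.4
(Excluded from the current account — capital account: acquisition of foreign patents and trademarks (non-produced assets) 249.0, sale of embassy land to a foreign government 129.5; financial account: foreign purchases of domestic corporate bonds 2685.4, inward foreign direct investment in the manufacturing sector 669.7, borrowing by resident firms from foreign banks 1711.5.)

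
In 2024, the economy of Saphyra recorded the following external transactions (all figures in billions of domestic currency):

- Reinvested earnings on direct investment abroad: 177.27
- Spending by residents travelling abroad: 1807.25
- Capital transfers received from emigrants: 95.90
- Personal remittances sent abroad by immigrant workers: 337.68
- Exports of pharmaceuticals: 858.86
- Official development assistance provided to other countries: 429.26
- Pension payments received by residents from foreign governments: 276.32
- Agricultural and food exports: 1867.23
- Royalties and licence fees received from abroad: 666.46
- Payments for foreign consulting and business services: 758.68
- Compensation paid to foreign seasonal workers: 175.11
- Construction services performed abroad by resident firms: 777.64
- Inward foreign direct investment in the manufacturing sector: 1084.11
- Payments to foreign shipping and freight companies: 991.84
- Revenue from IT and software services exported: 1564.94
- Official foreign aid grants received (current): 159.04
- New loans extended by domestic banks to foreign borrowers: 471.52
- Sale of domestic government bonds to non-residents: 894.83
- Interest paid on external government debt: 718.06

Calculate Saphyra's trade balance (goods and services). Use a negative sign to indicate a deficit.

2177.36

Goods: 1867.23 + 858.86 = 2726.09
Services: -991.84 - 758.68 + 1564.94 - 1807.25 + 666.46 + 777.64 = -548.73
Trade balance = 2726.09 + (-548.73) = 2177.36
(Excluded from the trade balance — primary income: reinvested earnings on direct investment abroad 177.27, compensation paid to foreign seasonal workers 175.11, interest paid on external government debt 718.06; capital account: capital transfers received from emigrants 95.90; secondary income: personal remittances sent abroad by immigrant workers 337.68, official development assistance provided to other countries 429.26, pension payments received by residents from foreign governments 276.32, official foreign aid grants received (current) 159.04; financial account: inward foreign direct investment in the manufacturing sector 1084.11, new loans extended by domestic banks to foreign borrowers 471.52, sale of domestic government bonds to non-residents 894.83.)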